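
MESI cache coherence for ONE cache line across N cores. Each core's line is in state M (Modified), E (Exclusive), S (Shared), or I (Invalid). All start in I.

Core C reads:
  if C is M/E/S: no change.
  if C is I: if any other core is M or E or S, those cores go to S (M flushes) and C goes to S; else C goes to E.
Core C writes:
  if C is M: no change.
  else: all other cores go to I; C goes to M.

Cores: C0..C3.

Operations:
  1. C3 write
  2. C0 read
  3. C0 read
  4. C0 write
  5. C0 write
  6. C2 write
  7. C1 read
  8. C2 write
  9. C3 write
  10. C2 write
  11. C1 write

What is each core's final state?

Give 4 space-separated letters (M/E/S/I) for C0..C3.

Answer: I M I I

Derivation:
Op 1: C3 write [C3 write: invalidate none -> C3=M] -> [I,I,I,M]
Op 2: C0 read [C0 read from I: others=['C3=M'] -> C0=S, others downsized to S] -> [S,I,I,S]
Op 3: C0 read [C0 read: already in S, no change] -> [S,I,I,S]
Op 4: C0 write [C0 write: invalidate ['C3=S'] -> C0=M] -> [M,I,I,I]
Op 5: C0 write [C0 write: already M (modified), no change] -> [M,I,I,I]
Op 6: C2 write [C2 write: invalidate ['C0=M'] -> C2=M] -> [I,I,M,I]
Op 7: C1 read [C1 read from I: others=['C2=M'] -> C1=S, others downsized to S] -> [I,S,S,I]
Op 8: C2 write [C2 write: invalidate ['C1=S'] -> C2=M] -> [I,I,M,I]
Op 9: C3 write [C3 write: invalidate ['C2=M'] -> C3=M] -> [I,I,I,M]
Op 10: C2 write [C2 write: invalidate ['C3=M'] -> C2=M] -> [I,I,M,I]
Op 11: C1 write [C1 write: invalidate ['C2=M'] -> C1=M] -> [I,M,I,I]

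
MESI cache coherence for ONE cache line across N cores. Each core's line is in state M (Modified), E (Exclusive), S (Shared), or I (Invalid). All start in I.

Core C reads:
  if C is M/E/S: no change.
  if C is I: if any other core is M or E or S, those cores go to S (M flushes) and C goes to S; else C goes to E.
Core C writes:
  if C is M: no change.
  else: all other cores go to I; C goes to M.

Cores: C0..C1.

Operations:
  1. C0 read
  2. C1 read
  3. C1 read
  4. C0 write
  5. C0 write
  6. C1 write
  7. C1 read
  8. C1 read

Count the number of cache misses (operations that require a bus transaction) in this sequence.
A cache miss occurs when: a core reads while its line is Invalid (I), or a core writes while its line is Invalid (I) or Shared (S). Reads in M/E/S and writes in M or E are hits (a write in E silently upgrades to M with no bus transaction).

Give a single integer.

Answer: 4

Derivation:
Op 1: C0 read [C0 read from I: no other sharers -> C0=E (exclusive)] -> [E,I] [MISS #1: read from I]
Op 2: C1 read [C1 read from I: others=['C0=E'] -> C1=S, others downsized to S] -> [S,S] [MISS #2: read from I]
Op 3: C1 read [C1 read: already in S, no change] -> [S,S] [hit: read from S]
Op 4: C0 write [C0 write: invalidate ['C1=S'] -> C0=M] -> [M,I] [MISS #3: write from S]
Op 5: C0 write [C0 write: already M (modified), no change] -> [M,I] [hit: write from M]
Op 6: C1 write [C1 write: invalidate ['C0=M'] -> C1=M] -> [I,M] [MISS #4: write from I]
Op 7: C1 read [C1 read: already in M, no change] -> [I,M] [hit: read from M]
Op 8: C1 read [C1 read: already in M, no change] -> [I,M] [hit: read from M]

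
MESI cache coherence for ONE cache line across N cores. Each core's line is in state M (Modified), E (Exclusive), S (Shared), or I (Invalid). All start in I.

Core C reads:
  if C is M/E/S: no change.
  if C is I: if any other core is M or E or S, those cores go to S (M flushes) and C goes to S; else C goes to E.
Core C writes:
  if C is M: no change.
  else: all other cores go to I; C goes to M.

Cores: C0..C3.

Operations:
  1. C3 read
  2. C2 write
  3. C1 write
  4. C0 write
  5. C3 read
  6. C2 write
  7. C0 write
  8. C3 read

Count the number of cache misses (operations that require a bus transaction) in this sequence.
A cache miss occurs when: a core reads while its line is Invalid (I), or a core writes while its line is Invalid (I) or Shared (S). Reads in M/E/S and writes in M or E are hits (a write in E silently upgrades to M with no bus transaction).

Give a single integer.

Op 1: C3 read [C3 read from I: no other sharers -> C3=E (exclusive)] -> [I,I,I,E] [MISS #1: read from I]
Op 2: C2 write [C2 write: invalidate ['C3=E'] -> C2=M] -> [I,I,M,I] [MISS #2: write from I]
Op 3: C1 write [C1 write: invalidate ['C2=M'] -> C1=M] -> [I,M,I,I] [MISS #3: write from I]
Op 4: C0 write [C0 write: invalidate ['C1=M'] -> C0=M] -> [M,I,I,I] [MISS #4: write from I]
Op 5: C3 read [C3 read from I: others=['C0=M'] -> C3=S, others downsized to S] -> [S,I,I,S] [MISS #5: read from I]
Op 6: C2 write [C2 write: invalidate ['C0=S', 'C3=S'] -> C2=M] -> [I,I,M,I] [MISS #6: write from I]
Op 7: C0 write [C0 write: invalidate ['C2=M'] -> C0=M] -> [M,I,I,I] [MISS #7: write from I]
Op 8: C3 read [C3 read from I: others=['C0=M'] -> C3=S, others downsized to S] -> [S,I,I,S] [MISS #8: read from I]

Answer: 8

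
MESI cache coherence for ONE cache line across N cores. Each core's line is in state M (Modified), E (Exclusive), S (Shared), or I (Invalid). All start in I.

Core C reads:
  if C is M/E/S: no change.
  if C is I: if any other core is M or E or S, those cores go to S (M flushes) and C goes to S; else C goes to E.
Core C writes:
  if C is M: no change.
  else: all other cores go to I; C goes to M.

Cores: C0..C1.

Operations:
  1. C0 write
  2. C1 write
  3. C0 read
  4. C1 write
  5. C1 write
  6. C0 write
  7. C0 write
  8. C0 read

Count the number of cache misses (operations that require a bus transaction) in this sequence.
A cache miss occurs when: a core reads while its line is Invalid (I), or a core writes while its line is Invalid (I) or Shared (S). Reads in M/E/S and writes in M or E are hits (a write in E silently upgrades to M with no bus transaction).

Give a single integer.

Answer: 5

Derivation:
Op 1: C0 write [C0 write: invalidate none -> C0=M] -> [M,I] [MISS #1: write from I]
Op 2: C1 write [C1 write: invalidate ['C0=M'] -> C1=M] -> [I,M] [MISS #2: write from I]
Op 3: C0 read [C0 read from I: others=['C1=M'] -> C0=S, others downsized to S] -> [S,S] [MISS #3: read from I]
Op 4: C1 write [C1 write: invalidate ['C0=S'] -> C1=M] -> [I,M] [MISS #4: write from S]
Op 5: C1 write [C1 write: already M (modified), no change] -> [I,M] [hit: write from M]
Op 6: C0 write [C0 write: invalidate ['C1=M'] -> C0=M] -> [M,I] [MISS #5: write from I]
Op 7: C0 write [C0 write: already M (modified), no change] -> [M,I] [hit: write from M]
Op 8: C0 read [C0 read: already in M, no change] -> [M,I] [hit: read from M]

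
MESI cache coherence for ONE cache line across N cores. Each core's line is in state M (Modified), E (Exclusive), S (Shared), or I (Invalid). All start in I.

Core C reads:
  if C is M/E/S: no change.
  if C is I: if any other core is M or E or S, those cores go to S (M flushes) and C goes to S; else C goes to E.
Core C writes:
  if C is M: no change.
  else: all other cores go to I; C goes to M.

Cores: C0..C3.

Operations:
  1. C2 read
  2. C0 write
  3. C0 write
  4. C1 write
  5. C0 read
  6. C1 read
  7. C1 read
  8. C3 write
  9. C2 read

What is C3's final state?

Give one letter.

Answer: S

Derivation:
Op 1: C2 read [C2 read from I: no other sharers -> C2=E (exclusive)] -> [I,I,E,I]
Op 2: C0 write [C0 write: invalidate ['C2=E'] -> C0=M] -> [M,I,I,I]
Op 3: C0 write [C0 write: already M (modified), no change] -> [M,I,I,I]
Op 4: C1 write [C1 write: invalidate ['C0=M'] -> C1=M] -> [I,M,I,I]
Op 5: C0 read [C0 read from I: others=['C1=M'] -> C0=S, others downsized to S] -> [S,S,I,I]
Op 6: C1 read [C1 read: already in S, no change] -> [S,S,I,I]
Op 7: C1 read [C1 read: already in S, no change] -> [S,S,I,I]
Op 8: C3 write [C3 write: invalidate ['C0=S', 'C1=S'] -> C3=M] -> [I,I,I,M]
Op 9: C2 read [C2 read from I: others=['C3=M'] -> C2=S, others downsized to S] -> [I,I,S,S]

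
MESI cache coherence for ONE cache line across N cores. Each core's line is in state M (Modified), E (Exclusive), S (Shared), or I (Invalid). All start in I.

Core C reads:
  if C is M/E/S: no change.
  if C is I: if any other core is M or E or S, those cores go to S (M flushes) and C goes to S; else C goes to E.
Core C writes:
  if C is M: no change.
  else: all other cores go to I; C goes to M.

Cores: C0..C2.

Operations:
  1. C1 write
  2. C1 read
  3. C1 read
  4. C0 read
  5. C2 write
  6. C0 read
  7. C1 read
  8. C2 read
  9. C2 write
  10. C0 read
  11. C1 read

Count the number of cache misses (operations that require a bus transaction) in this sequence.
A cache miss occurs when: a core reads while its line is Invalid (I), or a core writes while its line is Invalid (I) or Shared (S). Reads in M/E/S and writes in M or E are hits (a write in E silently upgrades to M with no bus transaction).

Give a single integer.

Answer: 8

Derivation:
Op 1: C1 write [C1 write: invalidate none -> C1=M] -> [I,M,I] [MISS #1: write from I]
Op 2: C1 read [C1 read: already in M, no change] -> [I,M,I] [hit: read from M]
Op 3: C1 read [C1 read: already in M, no change] -> [I,M,I] [hit: read from M]
Op 4: C0 read [C0 read from I: others=['C1=M'] -> C0=S, others downsized to S] -> [S,S,I] [MISS #2: read from I]
Op 5: C2 write [C2 write: invalidate ['C0=S', 'C1=S'] -> C2=M] -> [I,I,M] [MISS #3: write from I]
Op 6: C0 read [C0 read from I: others=['C2=M'] -> C0=S, others downsized to S] -> [S,I,S] [MISS #4: read from I]
Op 7: C1 read [C1 read from I: others=['C0=S', 'C2=S'] -> C1=S, others downsized to S] -> [S,S,S] [MISS #5: read from I]
Op 8: C2 read [C2 read: already in S, no change] -> [S,S,S] [hit: read from S]
Op 9: C2 write [C2 write: invalidate ['C0=S', 'C1=S'] -> C2=M] -> [I,I,M] [MISS #6: write from S]
Op 10: C0 read [C0 read from I: others=['C2=M'] -> C0=S, others downsized to S] -> [S,I,S] [MISS #7: read from I]
Op 11: C1 read [C1 read from I: others=['C0=S', 'C2=S'] -> C1=S, others downsized to S] -> [S,S,S] [MISS #8: read from I]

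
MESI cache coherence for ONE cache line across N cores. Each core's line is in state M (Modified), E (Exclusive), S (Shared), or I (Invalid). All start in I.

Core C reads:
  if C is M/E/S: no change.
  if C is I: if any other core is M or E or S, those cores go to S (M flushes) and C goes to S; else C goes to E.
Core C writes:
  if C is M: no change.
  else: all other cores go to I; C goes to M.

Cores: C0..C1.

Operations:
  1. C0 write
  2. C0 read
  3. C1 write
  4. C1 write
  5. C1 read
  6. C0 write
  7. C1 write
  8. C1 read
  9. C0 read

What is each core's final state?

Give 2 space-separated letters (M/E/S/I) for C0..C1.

Answer: S S

Derivation:
Op 1: C0 write [C0 write: invalidate none -> C0=M] -> [M,I]
Op 2: C0 read [C0 read: already in M, no change] -> [M,I]
Op 3: C1 write [C1 write: invalidate ['C0=M'] -> C1=M] -> [I,M]
Op 4: C1 write [C1 write: already M (modified), no change] -> [I,M]
Op 5: C1 read [C1 read: already in M, no change] -> [I,M]
Op 6: C0 write [C0 write: invalidate ['C1=M'] -> C0=M] -> [M,I]
Op 7: C1 write [C1 write: invalidate ['C0=M'] -> C1=M] -> [I,M]
Op 8: C1 read [C1 read: already in M, no change] -> [I,M]
Op 9: C0 read [C0 read from I: others=['C1=M'] -> C0=S, others downsized to S] -> [S,S]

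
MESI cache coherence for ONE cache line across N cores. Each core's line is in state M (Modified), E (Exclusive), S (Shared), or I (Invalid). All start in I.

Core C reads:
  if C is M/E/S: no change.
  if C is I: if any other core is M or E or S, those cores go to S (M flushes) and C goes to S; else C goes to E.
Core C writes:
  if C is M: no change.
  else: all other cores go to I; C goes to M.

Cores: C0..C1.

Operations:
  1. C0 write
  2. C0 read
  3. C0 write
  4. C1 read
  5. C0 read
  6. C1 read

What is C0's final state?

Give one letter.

Op 1: C0 write [C0 write: invalidate none -> C0=M] -> [M,I]
Op 2: C0 read [C0 read: already in M, no change] -> [M,I]
Op 3: C0 write [C0 write: already M (modified), no change] -> [M,I]
Op 4: C1 read [C1 read from I: others=['C0=M'] -> C1=S, others downsized to S] -> [S,S]
Op 5: C0 read [C0 read: already in S, no change] -> [S,S]
Op 6: C1 read [C1 read: already in S, no change] -> [S,S]

Answer: S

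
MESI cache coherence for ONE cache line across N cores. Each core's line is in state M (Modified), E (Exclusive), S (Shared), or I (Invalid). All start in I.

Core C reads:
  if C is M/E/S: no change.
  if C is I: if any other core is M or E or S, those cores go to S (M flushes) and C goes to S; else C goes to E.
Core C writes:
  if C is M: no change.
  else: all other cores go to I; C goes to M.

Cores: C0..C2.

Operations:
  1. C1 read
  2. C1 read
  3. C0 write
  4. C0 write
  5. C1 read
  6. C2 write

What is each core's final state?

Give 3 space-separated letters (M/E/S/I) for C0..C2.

Op 1: C1 read [C1 read from I: no other sharers -> C1=E (exclusive)] -> [I,E,I]
Op 2: C1 read [C1 read: already in E, no change] -> [I,E,I]
Op 3: C0 write [C0 write: invalidate ['C1=E'] -> C0=M] -> [M,I,I]
Op 4: C0 write [C0 write: already M (modified), no change] -> [M,I,I]
Op 5: C1 read [C1 read from I: others=['C0=M'] -> C1=S, others downsized to S] -> [S,S,I]
Op 6: C2 write [C2 write: invalidate ['C0=S', 'C1=S'] -> C2=M] -> [I,I,M]

Answer: I I M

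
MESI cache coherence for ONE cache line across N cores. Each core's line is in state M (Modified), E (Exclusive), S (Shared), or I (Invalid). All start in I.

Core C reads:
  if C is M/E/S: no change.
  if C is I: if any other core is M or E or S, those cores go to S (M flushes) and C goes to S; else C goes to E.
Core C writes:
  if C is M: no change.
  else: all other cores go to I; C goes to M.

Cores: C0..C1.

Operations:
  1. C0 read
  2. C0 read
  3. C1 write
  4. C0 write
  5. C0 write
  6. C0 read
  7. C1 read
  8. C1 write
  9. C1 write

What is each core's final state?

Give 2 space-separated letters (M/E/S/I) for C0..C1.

Op 1: C0 read [C0 read from I: no other sharers -> C0=E (exclusive)] -> [E,I]
Op 2: C0 read [C0 read: already in E, no change] -> [E,I]
Op 3: C1 write [C1 write: invalidate ['C0=E'] -> C1=M] -> [I,M]
Op 4: C0 write [C0 write: invalidate ['C1=M'] -> C0=M] -> [M,I]
Op 5: C0 write [C0 write: already M (modified), no change] -> [M,I]
Op 6: C0 read [C0 read: already in M, no change] -> [M,I]
Op 7: C1 read [C1 read from I: others=['C0=M'] -> C1=S, others downsized to S] -> [S,S]
Op 8: C1 write [C1 write: invalidate ['C0=S'] -> C1=M] -> [I,M]
Op 9: C1 write [C1 write: already M (modified), no change] -> [I,M]

Answer: I M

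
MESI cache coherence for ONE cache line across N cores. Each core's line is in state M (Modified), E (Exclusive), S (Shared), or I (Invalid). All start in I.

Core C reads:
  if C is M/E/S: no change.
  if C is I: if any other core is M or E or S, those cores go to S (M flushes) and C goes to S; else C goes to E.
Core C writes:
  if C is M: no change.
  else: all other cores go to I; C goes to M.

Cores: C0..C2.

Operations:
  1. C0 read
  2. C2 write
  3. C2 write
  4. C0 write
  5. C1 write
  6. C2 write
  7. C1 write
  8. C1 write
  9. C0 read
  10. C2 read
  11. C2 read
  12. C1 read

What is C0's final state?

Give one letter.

Answer: S

Derivation:
Op 1: C0 read [C0 read from I: no other sharers -> C0=E (exclusive)] -> [E,I,I]
Op 2: C2 write [C2 write: invalidate ['C0=E'] -> C2=M] -> [I,I,M]
Op 3: C2 write [C2 write: already M (modified), no change] -> [I,I,M]
Op 4: C0 write [C0 write: invalidate ['C2=M'] -> C0=M] -> [M,I,I]
Op 5: C1 write [C1 write: invalidate ['C0=M'] -> C1=M] -> [I,M,I]
Op 6: C2 write [C2 write: invalidate ['C1=M'] -> C2=M] -> [I,I,M]
Op 7: C1 write [C1 write: invalidate ['C2=M'] -> C1=M] -> [I,M,I]
Op 8: C1 write [C1 write: already M (modified), no change] -> [I,M,I]
Op 9: C0 read [C0 read from I: others=['C1=M'] -> C0=S, others downsized to S] -> [S,S,I]
Op 10: C2 read [C2 read from I: others=['C0=S', 'C1=S'] -> C2=S, others downsized to S] -> [S,S,S]
Op 11: C2 read [C2 read: already in S, no change] -> [S,S,S]
Op 12: C1 read [C1 read: already in S, no change] -> [S,S,S]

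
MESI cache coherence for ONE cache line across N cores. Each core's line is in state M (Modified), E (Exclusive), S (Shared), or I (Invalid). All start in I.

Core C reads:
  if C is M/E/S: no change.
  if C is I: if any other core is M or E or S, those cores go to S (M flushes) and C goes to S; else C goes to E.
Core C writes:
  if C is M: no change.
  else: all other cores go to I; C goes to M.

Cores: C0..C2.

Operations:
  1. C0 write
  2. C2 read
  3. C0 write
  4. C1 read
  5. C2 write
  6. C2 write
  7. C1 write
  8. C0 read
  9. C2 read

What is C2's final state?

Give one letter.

Op 1: C0 write [C0 write: invalidate none -> C0=M] -> [M,I,I]
Op 2: C2 read [C2 read from I: others=['C0=M'] -> C2=S, others downsized to S] -> [S,I,S]
Op 3: C0 write [C0 write: invalidate ['C2=S'] -> C0=M] -> [M,I,I]
Op 4: C1 read [C1 read from I: others=['C0=M'] -> C1=S, others downsized to S] -> [S,S,I]
Op 5: C2 write [C2 write: invalidate ['C0=S', 'C1=S'] -> C2=M] -> [I,I,M]
Op 6: C2 write [C2 write: already M (modified), no change] -> [I,I,M]
Op 7: C1 write [C1 write: invalidate ['C2=M'] -> C1=M] -> [I,M,I]
Op 8: C0 read [C0 read from I: others=['C1=M'] -> C0=S, others downsized to S] -> [S,S,I]
Op 9: C2 read [C2 read from I: others=['C0=S', 'C1=S'] -> C2=S, others downsized to S] -> [S,S,S]

Answer: S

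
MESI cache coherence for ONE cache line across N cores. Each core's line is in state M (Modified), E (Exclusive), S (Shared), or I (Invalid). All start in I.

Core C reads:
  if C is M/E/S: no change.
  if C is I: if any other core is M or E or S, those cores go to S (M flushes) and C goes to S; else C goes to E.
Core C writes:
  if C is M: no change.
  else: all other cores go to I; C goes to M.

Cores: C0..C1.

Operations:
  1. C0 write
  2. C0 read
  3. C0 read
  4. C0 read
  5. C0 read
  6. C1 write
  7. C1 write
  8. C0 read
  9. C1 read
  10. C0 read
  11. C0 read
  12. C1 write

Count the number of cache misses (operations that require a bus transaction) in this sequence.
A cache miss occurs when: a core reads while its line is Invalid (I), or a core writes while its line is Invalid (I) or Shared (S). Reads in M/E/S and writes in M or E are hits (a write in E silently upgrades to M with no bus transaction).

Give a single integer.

Answer: 4

Derivation:
Op 1: C0 write [C0 write: invalidate none -> C0=M] -> [M,I] [MISS #1: write from I]
Op 2: C0 read [C0 read: already in M, no change] -> [M,I] [hit: read from M]
Op 3: C0 read [C0 read: already in M, no change] -> [M,I] [hit: read from M]
Op 4: C0 read [C0 read: already in M, no change] -> [M,I] [hit: read from M]
Op 5: C0 read [C0 read: already in M, no change] -> [M,I] [hit: read from M]
Op 6: C1 write [C1 write: invalidate ['C0=M'] -> C1=M] -> [I,M] [MISS #2: write from I]
Op 7: C1 write [C1 write: already M (modified), no change] -> [I,M] [hit: write from M]
Op 8: C0 read [C0 read from I: others=['C1=M'] -> C0=S, others downsized to S] -> [S,S] [MISS #3: read from I]
Op 9: C1 read [C1 read: already in S, no change] -> [S,S] [hit: read from S]
Op 10: C0 read [C0 read: already in S, no change] -> [S,S] [hit: read from S]
Op 11: C0 read [C0 read: already in S, no change] -> [S,S] [hit: read from S]
Op 12: C1 write [C1 write: invalidate ['C0=S'] -> C1=M] -> [I,M] [MISS #4: write from S]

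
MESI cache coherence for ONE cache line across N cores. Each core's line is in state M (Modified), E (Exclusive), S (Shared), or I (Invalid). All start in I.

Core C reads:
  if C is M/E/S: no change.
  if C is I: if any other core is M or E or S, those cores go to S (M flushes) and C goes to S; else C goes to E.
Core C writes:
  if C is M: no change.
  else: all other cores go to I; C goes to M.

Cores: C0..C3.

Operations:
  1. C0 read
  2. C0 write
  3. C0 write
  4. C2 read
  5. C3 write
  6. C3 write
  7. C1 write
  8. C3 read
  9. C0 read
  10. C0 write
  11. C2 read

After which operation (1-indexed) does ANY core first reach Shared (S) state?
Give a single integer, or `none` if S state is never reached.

Answer: 4

Derivation:
Op 1: C0 read [C0 read from I: no other sharers -> C0=E (exclusive)] -> [E,I,I,I]
Op 2: C0 write [C0 write: invalidate none -> C0=M] -> [M,I,I,I]
Op 3: C0 write [C0 write: already M (modified), no change] -> [M,I,I,I]
Op 4: C2 read [C2 read from I: others=['C0=M'] -> C2=S, others downsized to S] -> [S,I,S,I]
  -> First S state at op 4; remaining ops need not be traced.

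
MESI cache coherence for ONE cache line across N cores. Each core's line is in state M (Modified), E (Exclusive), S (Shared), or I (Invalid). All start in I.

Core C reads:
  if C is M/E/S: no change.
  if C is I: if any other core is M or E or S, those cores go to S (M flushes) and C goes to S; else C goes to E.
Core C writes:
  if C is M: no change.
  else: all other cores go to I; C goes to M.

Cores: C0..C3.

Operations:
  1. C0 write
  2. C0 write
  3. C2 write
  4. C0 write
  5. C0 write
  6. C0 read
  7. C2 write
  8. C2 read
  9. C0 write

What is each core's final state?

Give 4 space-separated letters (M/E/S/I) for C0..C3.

Answer: M I I I

Derivation:
Op 1: C0 write [C0 write: invalidate none -> C0=M] -> [M,I,I,I]
Op 2: C0 write [C0 write: already M (modified), no change] -> [M,I,I,I]
Op 3: C2 write [C2 write: invalidate ['C0=M'] -> C2=M] -> [I,I,M,I]
Op 4: C0 write [C0 write: invalidate ['C2=M'] -> C0=M] -> [M,I,I,I]
Op 5: C0 write [C0 write: already M (modified), no change] -> [M,I,I,I]
Op 6: C0 read [C0 read: already in M, no change] -> [M,I,I,I]
Op 7: C2 write [C2 write: invalidate ['C0=M'] -> C2=M] -> [I,I,M,I]
Op 8: C2 read [C2 read: already in M, no change] -> [I,I,M,I]
Op 9: C0 write [C0 write: invalidate ['C2=M'] -> C0=M] -> [M,I,I,I]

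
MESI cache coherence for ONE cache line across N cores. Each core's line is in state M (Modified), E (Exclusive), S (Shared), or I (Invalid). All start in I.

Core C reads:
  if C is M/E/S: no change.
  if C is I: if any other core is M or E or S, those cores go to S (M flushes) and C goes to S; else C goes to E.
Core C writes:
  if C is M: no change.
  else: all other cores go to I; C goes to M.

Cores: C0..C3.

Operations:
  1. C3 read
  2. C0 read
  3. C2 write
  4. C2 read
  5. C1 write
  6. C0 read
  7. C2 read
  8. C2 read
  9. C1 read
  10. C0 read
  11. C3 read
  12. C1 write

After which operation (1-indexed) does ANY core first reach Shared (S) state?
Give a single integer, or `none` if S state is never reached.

Op 1: C3 read [C3 read from I: no other sharers -> C3=E (exclusive)] -> [I,I,I,E]
Op 2: C0 read [C0 read from I: others=['C3=E'] -> C0=S, others downsized to S] -> [S,I,I,S]
  -> First S state at op 2; remaining ops need not be traced.

Answer: 2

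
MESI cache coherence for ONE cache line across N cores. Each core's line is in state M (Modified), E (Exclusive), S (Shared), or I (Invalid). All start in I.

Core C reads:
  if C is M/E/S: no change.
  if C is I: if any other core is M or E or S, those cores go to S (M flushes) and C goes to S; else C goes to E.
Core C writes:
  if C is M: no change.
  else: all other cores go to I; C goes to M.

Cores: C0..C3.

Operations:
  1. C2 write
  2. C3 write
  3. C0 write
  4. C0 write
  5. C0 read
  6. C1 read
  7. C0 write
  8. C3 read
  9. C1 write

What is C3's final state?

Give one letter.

Answer: I

Derivation:
Op 1: C2 write [C2 write: invalidate none -> C2=M] -> [I,I,M,I]
Op 2: C3 write [C3 write: invalidate ['C2=M'] -> C3=M] -> [I,I,I,M]
Op 3: C0 write [C0 write: invalidate ['C3=M'] -> C0=M] -> [M,I,I,I]
Op 4: C0 write [C0 write: already M (modified), no change] -> [M,I,I,I]
Op 5: C0 read [C0 read: already in M, no change] -> [M,I,I,I]
Op 6: C1 read [C1 read from I: others=['C0=M'] -> C1=S, others downsized to S] -> [S,S,I,I]
Op 7: C0 write [C0 write: invalidate ['C1=S'] -> C0=M] -> [M,I,I,I]
Op 8: C3 read [C3 read from I: others=['C0=M'] -> C3=S, others downsized to S] -> [S,I,I,S]
Op 9: C1 write [C1 write: invalidate ['C0=S', 'C3=S'] -> C1=M] -> [I,M,I,I]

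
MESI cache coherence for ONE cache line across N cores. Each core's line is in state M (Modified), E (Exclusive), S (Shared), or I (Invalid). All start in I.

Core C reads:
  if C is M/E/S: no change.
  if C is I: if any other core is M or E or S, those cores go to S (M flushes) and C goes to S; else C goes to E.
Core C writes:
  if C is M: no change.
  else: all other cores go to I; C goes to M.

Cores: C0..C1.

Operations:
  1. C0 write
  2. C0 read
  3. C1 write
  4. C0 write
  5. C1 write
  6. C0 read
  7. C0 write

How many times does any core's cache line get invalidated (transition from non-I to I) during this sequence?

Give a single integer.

Op 1: C0 write [C0 write: invalidate none -> C0=M] -> [M,I] (invalidations this op: 0; running total: 0)
Op 2: C0 read [C0 read: already in M, no change] -> [M,I] (invalidations this op: 0; running total: 0)
Op 3: C1 write [C1 write: invalidate ['C0=M'] -> C1=M] -> [I,M] (invalidations this op: 1; running total: 1)
Op 4: C0 write [C0 write: invalidate ['C1=M'] -> C0=M] -> [M,I] (invalidations this op: 1; running total: 2)
Op 5: C1 write [C1 write: invalidate ['C0=M'] -> C1=M] -> [I,M] (invalidations this op: 1; running total: 3)
Op 6: C0 read [C0 read from I: others=['C1=M'] -> C0=S, others downsized to S] -> [S,S] (invalidations this op: 0; running total: 3)
Op 7: C0 write [C0 write: invalidate ['C1=S'] -> C0=M] -> [M,I] (invalidations this op: 1; running total: 4)

Answer: 4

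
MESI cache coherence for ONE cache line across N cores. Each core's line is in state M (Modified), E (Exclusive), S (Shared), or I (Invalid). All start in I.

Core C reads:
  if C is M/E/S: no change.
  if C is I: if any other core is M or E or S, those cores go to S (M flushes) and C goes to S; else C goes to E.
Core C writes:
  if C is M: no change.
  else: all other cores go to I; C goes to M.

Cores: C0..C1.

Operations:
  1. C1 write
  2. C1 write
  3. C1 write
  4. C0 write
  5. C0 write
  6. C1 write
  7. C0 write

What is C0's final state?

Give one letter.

Answer: M

Derivation:
Op 1: C1 write [C1 write: invalidate none -> C1=M] -> [I,M]
Op 2: C1 write [C1 write: already M (modified), no change] -> [I,M]
Op 3: C1 write [C1 write: already M (modified), no change] -> [I,M]
Op 4: C0 write [C0 write: invalidate ['C1=M'] -> C0=M] -> [M,I]
Op 5: C0 write [C0 write: already M (modified), no change] -> [M,I]
Op 6: C1 write [C1 write: invalidate ['C0=M'] -> C1=M] -> [I,M]
Op 7: C0 write [C0 write: invalidate ['C1=M'] -> C0=M] -> [M,I]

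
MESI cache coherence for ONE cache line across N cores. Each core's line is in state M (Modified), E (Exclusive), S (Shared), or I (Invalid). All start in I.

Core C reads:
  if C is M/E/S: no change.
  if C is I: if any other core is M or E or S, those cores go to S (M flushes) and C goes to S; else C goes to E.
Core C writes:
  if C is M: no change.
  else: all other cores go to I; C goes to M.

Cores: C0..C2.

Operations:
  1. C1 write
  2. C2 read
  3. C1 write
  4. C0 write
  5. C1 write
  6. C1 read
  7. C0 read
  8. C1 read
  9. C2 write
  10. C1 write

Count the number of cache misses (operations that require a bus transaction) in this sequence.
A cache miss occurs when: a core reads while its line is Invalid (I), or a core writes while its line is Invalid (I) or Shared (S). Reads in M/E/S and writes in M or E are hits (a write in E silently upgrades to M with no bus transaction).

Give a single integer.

Answer: 8

Derivation:
Op 1: C1 write [C1 write: invalidate none -> C1=M] -> [I,M,I] [MISS #1: write from I]
Op 2: C2 read [C2 read from I: others=['C1=M'] -> C2=S, others downsized to S] -> [I,S,S] [MISS #2: read from I]
Op 3: C1 write [C1 write: invalidate ['C2=S'] -> C1=M] -> [I,M,I] [MISS #3: write from S]
Op 4: C0 write [C0 write: invalidate ['C1=M'] -> C0=M] -> [M,I,I] [MISS #4: write from I]
Op 5: C1 write [C1 write: invalidate ['C0=M'] -> C1=M] -> [I,M,I] [MISS #5: write from I]
Op 6: C1 read [C1 read: already in M, no change] -> [I,M,I] [hit: read from M]
Op 7: C0 read [C0 read from I: others=['C1=M'] -> C0=S, others downsized to S] -> [S,S,I] [MISS #6: read from I]
Op 8: C1 read [C1 read: already in S, no change] -> [S,S,I] [hit: read from S]
Op 9: C2 write [C2 write: invalidate ['C0=S', 'C1=S'] -> C2=M] -> [I,I,M] [MISS #7: write from I]
Op 10: C1 write [C1 write: invalidate ['C2=M'] -> C1=M] -> [I,M,I] [MISS #8: write from I]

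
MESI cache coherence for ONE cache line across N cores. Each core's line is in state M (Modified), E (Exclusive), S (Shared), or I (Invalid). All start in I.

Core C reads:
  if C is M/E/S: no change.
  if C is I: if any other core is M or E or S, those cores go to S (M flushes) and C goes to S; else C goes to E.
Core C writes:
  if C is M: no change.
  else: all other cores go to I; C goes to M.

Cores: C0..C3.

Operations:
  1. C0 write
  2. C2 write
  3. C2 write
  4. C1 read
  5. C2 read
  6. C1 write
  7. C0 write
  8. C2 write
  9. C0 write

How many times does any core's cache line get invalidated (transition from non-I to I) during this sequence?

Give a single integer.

Op 1: C0 write [C0 write: invalidate none -> C0=M] -> [M,I,I,I] (invalidations this op: 0; running total: 0)
Op 2: C2 write [C2 write: invalidate ['C0=M'] -> C2=M] -> [I,I,M,I] (invalidations this op: 1; running total: 1)
Op 3: C2 write [C2 write: already M (modified), no change] -> [I,I,M,I] (invalidations this op: 0; running total: 1)
Op 4: C1 read [C1 read from I: others=['C2=M'] -> C1=S, others downsized to S] -> [I,S,S,I] (invalidations this op: 0; running total: 1)
Op 5: C2 read [C2 read: already in S, no change] -> [I,S,S,I] (invalidations this op: 0; running total: 1)
Op 6: C1 write [C1 write: invalidate ['C2=S'] -> C1=M] -> [I,M,I,I] (invalidations this op: 1; running total: 2)
Op 7: C0 write [C0 write: invalidate ['C1=M'] -> C0=M] -> [M,I,I,I] (invalidations this op: 1; running total: 3)
Op 8: C2 write [C2 write: invalidate ['C0=M'] -> C2=M] -> [I,I,M,I] (invalidations this op: 1; running total: 4)
Op 9: C0 write [C0 write: invalidate ['C2=M'] -> C0=M] -> [M,I,I,I] (invalidations this op: 1; running total: 5)

Answer: 5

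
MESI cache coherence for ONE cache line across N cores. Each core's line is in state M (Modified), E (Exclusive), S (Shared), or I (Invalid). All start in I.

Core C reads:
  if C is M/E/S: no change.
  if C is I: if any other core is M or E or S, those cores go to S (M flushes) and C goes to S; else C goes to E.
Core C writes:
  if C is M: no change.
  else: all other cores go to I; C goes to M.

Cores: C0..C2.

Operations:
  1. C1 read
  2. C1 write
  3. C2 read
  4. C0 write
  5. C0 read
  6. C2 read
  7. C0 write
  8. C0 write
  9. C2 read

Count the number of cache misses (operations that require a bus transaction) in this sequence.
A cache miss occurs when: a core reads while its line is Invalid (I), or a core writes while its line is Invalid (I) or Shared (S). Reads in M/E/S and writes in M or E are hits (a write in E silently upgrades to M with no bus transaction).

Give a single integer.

Op 1: C1 read [C1 read from I: no other sharers -> C1=E (exclusive)] -> [I,E,I] [MISS #1: read from I]
Op 2: C1 write [C1 write: invalidate none -> C1=M] -> [I,M,I] [hit: write from E is a silent E->M upgrade, no bus transaction]
Op 3: C2 read [C2 read from I: others=['C1=M'] -> C2=S, others downsized to S] -> [I,S,S] [MISS #2: read from I]
Op 4: C0 write [C0 write: invalidate ['C1=S', 'C2=S'] -> C0=M] -> [M,I,I] [MISS #3: write from I]
Op 5: C0 read [C0 read: already in M, no change] -> [M,I,I] [hit: read from M]
Op 6: C2 read [C2 read from I: others=['C0=M'] -> C2=S, others downsized to S] -> [S,I,S] [MISS #4: read from I]
Op 7: C0 write [C0 write: invalidate ['C2=S'] -> C0=M] -> [M,I,I] [MISS #5: write from S]
Op 8: C0 write [C0 write: already M (modified), no change] -> [M,I,I] [hit: write from M]
Op 9: C2 read [C2 read from I: others=['C0=M'] -> C2=S, others downsized to S] -> [S,I,S] [MISS #6: read from I]

Answer: 6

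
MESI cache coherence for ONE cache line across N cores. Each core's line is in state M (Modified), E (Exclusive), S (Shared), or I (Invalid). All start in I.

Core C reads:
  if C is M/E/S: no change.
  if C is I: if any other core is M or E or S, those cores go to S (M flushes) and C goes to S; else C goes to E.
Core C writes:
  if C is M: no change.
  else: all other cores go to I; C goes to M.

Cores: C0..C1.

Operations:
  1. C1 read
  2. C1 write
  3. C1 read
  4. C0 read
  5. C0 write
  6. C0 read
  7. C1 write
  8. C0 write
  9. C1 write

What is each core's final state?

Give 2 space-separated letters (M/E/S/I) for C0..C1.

Answer: I M

Derivation:
Op 1: C1 read [C1 read from I: no other sharers -> C1=E (exclusive)] -> [I,E]
Op 2: C1 write [C1 write: invalidate none -> C1=M] -> [I,M]
Op 3: C1 read [C1 read: already in M, no change] -> [I,M]
Op 4: C0 read [C0 read from I: others=['C1=M'] -> C0=S, others downsized to S] -> [S,S]
Op 5: C0 write [C0 write: invalidate ['C1=S'] -> C0=M] -> [M,I]
Op 6: C0 read [C0 read: already in M, no change] -> [M,I]
Op 7: C1 write [C1 write: invalidate ['C0=M'] -> C1=M] -> [I,M]
Op 8: C0 write [C0 write: invalidate ['C1=M'] -> C0=M] -> [M,I]
Op 9: C1 write [C1 write: invalidate ['C0=M'] -> C1=M] -> [I,M]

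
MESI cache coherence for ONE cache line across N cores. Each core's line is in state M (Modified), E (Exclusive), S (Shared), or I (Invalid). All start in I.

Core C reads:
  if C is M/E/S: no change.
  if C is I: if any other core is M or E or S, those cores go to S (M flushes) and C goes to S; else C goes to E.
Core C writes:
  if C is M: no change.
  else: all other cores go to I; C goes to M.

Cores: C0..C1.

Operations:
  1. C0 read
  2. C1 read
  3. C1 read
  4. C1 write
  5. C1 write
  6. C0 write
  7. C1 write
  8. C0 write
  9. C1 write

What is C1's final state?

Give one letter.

Op 1: C0 read [C0 read from I: no other sharers -> C0=E (exclusive)] -> [E,I]
Op 2: C1 read [C1 read from I: others=['C0=E'] -> C1=S, others downsized to S] -> [S,S]
Op 3: C1 read [C1 read: already in S, no change] -> [S,S]
Op 4: C1 write [C1 write: invalidate ['C0=S'] -> C1=M] -> [I,M]
Op 5: C1 write [C1 write: already M (modified), no change] -> [I,M]
Op 6: C0 write [C0 write: invalidate ['C1=M'] -> C0=M] -> [M,I]
Op 7: C1 write [C1 write: invalidate ['C0=M'] -> C1=M] -> [I,M]
Op 8: C0 write [C0 write: invalidate ['C1=M'] -> C0=M] -> [M,I]
Op 9: C1 write [C1 write: invalidate ['C0=M'] -> C1=M] -> [I,M]

Answer: M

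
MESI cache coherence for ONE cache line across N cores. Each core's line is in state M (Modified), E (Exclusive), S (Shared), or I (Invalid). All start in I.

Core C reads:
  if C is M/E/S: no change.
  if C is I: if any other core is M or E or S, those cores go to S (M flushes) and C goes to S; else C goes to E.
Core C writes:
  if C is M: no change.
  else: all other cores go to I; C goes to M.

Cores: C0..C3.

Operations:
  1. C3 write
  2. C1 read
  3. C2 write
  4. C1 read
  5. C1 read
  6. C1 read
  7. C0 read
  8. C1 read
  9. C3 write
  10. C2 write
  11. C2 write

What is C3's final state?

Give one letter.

Answer: I

Derivation:
Op 1: C3 write [C3 write: invalidate none -> C3=M] -> [I,I,I,M]
Op 2: C1 read [C1 read from I: others=['C3=M'] -> C1=S, others downsized to S] -> [I,S,I,S]
Op 3: C2 write [C2 write: invalidate ['C1=S', 'C3=S'] -> C2=M] -> [I,I,M,I]
Op 4: C1 read [C1 read from I: others=['C2=M'] -> C1=S, others downsized to S] -> [I,S,S,I]
Op 5: C1 read [C1 read: already in S, no change] -> [I,S,S,I]
Op 6: C1 read [C1 read: already in S, no change] -> [I,S,S,I]
Op 7: C0 read [C0 read from I: others=['C1=S', 'C2=S'] -> C0=S, others downsized to S] -> [S,S,S,I]
Op 8: C1 read [C1 read: already in S, no change] -> [S,S,S,I]
Op 9: C3 write [C3 write: invalidate ['C0=S', 'C1=S', 'C2=S'] -> C3=M] -> [I,I,I,M]
Op 10: C2 write [C2 write: invalidate ['C3=M'] -> C2=M] -> [I,I,M,I]
Op 11: C2 write [C2 write: already M (modified), no change] -> [I,I,M,I]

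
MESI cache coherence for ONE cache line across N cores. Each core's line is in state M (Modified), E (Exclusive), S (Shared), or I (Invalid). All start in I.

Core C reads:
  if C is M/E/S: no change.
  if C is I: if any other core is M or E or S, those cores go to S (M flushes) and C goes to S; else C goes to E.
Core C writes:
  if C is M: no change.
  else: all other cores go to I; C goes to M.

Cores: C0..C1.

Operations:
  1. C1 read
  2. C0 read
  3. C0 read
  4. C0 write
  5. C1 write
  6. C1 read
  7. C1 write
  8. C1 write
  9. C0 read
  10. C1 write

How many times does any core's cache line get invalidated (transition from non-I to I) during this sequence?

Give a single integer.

Op 1: C1 read [C1 read from I: no other sharers -> C1=E (exclusive)] -> [I,E] (invalidations this op: 0; running total: 0)
Op 2: C0 read [C0 read from I: others=['C1=E'] -> C0=S, others downsized to S] -> [S,S] (invalidations this op: 0; running total: 0)
Op 3: C0 read [C0 read: already in S, no change] -> [S,S] (invalidations this op: 0; running total: 0)
Op 4: C0 write [C0 write: invalidate ['C1=S'] -> C0=M] -> [M,I] (invalidations this op: 1; running total: 1)
Op 5: C1 write [C1 write: invalidate ['C0=M'] -> C1=M] -> [I,M] (invalidations this op: 1; running total: 2)
Op 6: C1 read [C1 read: already in M, no change] -> [I,M] (invalidations this op: 0; running total: 2)
Op 7: C1 write [C1 write: already M (modified), no change] -> [I,M] (invalidations this op: 0; running total: 2)
Op 8: C1 write [C1 write: already M (modified), no change] -> [I,M] (invalidations this op: 0; running total: 2)
Op 9: C0 read [C0 read from I: others=['C1=M'] -> C0=S, others downsized to S] -> [S,S] (invalidations this op: 0; running total: 2)
Op 10: C1 write [C1 write: invalidate ['C0=S'] -> C1=M] -> [I,M] (invalidations this op: 1; running total: 3)

Answer: 3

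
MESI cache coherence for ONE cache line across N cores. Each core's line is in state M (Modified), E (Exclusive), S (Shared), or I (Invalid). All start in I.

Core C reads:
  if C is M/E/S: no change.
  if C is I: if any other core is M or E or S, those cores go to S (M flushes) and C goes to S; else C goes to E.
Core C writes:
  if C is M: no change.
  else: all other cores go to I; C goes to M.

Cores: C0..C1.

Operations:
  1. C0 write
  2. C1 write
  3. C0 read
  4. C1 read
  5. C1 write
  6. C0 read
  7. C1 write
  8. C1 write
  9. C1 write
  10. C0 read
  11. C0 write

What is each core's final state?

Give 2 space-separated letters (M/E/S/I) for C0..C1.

Answer: M I

Derivation:
Op 1: C0 write [C0 write: invalidate none -> C0=M] -> [M,I]
Op 2: C1 write [C1 write: invalidate ['C0=M'] -> C1=M] -> [I,M]
Op 3: C0 read [C0 read from I: others=['C1=M'] -> C0=S, others downsized to S] -> [S,S]
Op 4: C1 read [C1 read: already in S, no change] -> [S,S]
Op 5: C1 write [C1 write: invalidate ['C0=S'] -> C1=M] -> [I,M]
Op 6: C0 read [C0 read from I: others=['C1=M'] -> C0=S, others downsized to S] -> [S,S]
Op 7: C1 write [C1 write: invalidate ['C0=S'] -> C1=M] -> [I,M]
Op 8: C1 write [C1 write: already M (modified), no change] -> [I,M]
Op 9: C1 write [C1 write: already M (modified), no change] -> [I,M]
Op 10: C0 read [C0 read from I: others=['C1=M'] -> C0=S, others downsized to S] -> [S,S]
Op 11: C0 write [C0 write: invalidate ['C1=S'] -> C0=M] -> [M,I]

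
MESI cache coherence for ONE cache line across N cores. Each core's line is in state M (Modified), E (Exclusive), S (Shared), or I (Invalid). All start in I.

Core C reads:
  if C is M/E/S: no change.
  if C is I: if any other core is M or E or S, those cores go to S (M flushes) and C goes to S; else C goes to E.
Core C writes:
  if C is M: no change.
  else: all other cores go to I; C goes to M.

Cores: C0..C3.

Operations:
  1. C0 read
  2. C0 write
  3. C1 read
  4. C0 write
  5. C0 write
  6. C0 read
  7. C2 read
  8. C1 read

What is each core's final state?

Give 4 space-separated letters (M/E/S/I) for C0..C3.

Op 1: C0 read [C0 read from I: no other sharers -> C0=E (exclusive)] -> [E,I,I,I]
Op 2: C0 write [C0 write: invalidate none -> C0=M] -> [M,I,I,I]
Op 3: C1 read [C1 read from I: others=['C0=M'] -> C1=S, others downsized to S] -> [S,S,I,I]
Op 4: C0 write [C0 write: invalidate ['C1=S'] -> C0=M] -> [M,I,I,I]
Op 5: C0 write [C0 write: already M (modified), no change] -> [M,I,I,I]
Op 6: C0 read [C0 read: already in M, no change] -> [M,I,I,I]
Op 7: C2 read [C2 read from I: others=['C0=M'] -> C2=S, others downsized to S] -> [S,I,S,I]
Op 8: C1 read [C1 read from I: others=['C0=S', 'C2=S'] -> C1=S, others downsized to S] -> [S,S,S,I]

Answer: S S S I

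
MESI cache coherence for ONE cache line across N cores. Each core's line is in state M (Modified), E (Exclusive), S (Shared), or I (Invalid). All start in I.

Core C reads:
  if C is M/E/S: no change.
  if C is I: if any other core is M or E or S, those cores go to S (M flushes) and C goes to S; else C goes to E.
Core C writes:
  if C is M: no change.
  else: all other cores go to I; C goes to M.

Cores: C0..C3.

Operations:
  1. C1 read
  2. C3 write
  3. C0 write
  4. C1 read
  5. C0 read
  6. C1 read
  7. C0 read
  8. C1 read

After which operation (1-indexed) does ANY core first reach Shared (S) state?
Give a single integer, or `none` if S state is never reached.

Op 1: C1 read [C1 read from I: no other sharers -> C1=E (exclusive)] -> [I,E,I,I]
Op 2: C3 write [C3 write: invalidate ['C1=E'] -> C3=M] -> [I,I,I,M]
Op 3: C0 write [C0 write: invalidate ['C3=M'] -> C0=M] -> [M,I,I,I]
Op 4: C1 read [C1 read from I: others=['C0=M'] -> C1=S, others downsized to S] -> [S,S,I,I]
  -> First S state at op 4; remaining ops need not be traced.

Answer: 4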